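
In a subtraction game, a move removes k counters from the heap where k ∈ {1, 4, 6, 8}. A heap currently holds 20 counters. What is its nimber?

1

Build the Grundy sequence with g(k) = mex{g(k−s) : s ∈ {1, 4, 6, 8}, s ≤ k}:
k:     0  1  2  3  4  5  6  7  8  9 10 11 12 13 14 15 16 17 18 19 20
g(k):  0  1  0  1  2  0  1  0  1  2  3  2  0  1  0  1  2  0  1  0  1
So g(20) = 1.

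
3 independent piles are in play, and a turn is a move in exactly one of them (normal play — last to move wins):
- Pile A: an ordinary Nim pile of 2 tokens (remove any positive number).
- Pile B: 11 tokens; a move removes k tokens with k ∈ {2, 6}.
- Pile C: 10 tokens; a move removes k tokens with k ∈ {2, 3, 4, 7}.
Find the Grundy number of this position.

Pile A is a plain Nim pile of size 2, so its Grundy value is 2.
Build the Grundy sequence for pile B with g(k) = mex{g(k−s) : s ∈ {2, 6}, s ≤ k}:
g(0) = mex{} = 0
g(1) = mex{} = 0
g(2) = mex{0} = 1
g(3) = mex{0} = 1
g(4) = mex{1} = 0
g(5) = mex{1} = 0
g(6) = mex{0} = 1
g(7) = mex{0} = 1
g(8) = mex{1} = 0
g(9) = mex{1} = 0
g(10) = mex{0} = 1
g(11) = mex{0} = 1
So g(11) = 1.
For pile C, compute g(0), g(1), … with moves {2, 3, 4, 7}:
k:     0  1  2  3  4  5  6  7  8  9 10
g(k):  0  0  1  1  2  2  0  3  1  4  2
So g(10) = 2.
The value of a disjunctive sum is the nim-sum of the parts.
Combined value = 2 ⊕ 1 ⊕ 2 = 1.

1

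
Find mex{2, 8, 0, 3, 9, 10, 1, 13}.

4

The values 0, 1, 2, 3 are all present; 4 is the first non-negative integer missing from the set.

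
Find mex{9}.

0 is not in the set, so the mex is 0.

0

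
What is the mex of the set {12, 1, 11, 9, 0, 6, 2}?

3

The values 0, 1, 2 are all present; 3 is the first non-negative integer missing from the set.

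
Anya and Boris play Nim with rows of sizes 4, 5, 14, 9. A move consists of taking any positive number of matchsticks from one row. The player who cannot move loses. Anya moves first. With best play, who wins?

Anya wins

Compute the nim-sum pairwise:
4 ⊕ 5 = 1
1 ⊕ 14 = 15
15 ⊕ 9 = 6
The nim-sum is 6 ≠ 0, so this is an N-position: the player to move can win; Anya has a winning move.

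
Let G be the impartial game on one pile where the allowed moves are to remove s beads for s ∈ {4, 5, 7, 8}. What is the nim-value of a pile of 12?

0

Build the Grundy sequence with g(k) = mex{g(k−s) : s ∈ {4, 5, 7, 8}, s ≤ k}:
g(0) = mex{} = 0
g(1) = mex{} = 0
g(2) = mex{} = 0
g(3) = mex{} = 0
g(4) = mex{0} = 1
g(5) = mex{0} = 1
g(6) = mex{0} = 1
g(7) = mex{0} = 1
g(8) = mex{0,1} = 2
g(9) = mex{0,1} = 2
g(10) = mex{0,1} = 2
g(11) = mex{0,1} = 2
g(12) = mex{1,2} = 0
So g(12) = 0.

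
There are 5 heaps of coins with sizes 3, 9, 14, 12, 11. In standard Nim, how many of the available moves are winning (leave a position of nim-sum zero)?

3

In binary:
  0011  (3)
  1001  (9)
  1110  (14)
  1100  (12)
  1011  (11)
  ----
  0011  (3)
The overall nim-sum is X = 3. A heap of size p has a winning move iff p XOR X < p (reduce it to p XOR X).
  3: 3 XOR 3 = 0 < 3 — winning move (to 0).
  9: 9 XOR 3 = 10 ≥ 9 — no move.
  14: 14 XOR 3 = 13 < 14 — winning move (to 13).
  12: 12 XOR 3 = 15 ≥ 12 — no move.
  11: 11 XOR 3 = 8 < 11 — winning move (to 8).
That gives 3 winning moves.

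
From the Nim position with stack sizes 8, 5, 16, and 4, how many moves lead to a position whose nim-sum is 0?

Compute the nim-sum pairwise:
8 ⊕ 5 = 13
13 ⊕ 16 = 29
29 ⊕ 4 = 25
The overall nim-sum is X = 25. A stack of size p has a winning move iff p XOR X < p (reduce it to p XOR X).
  8: 8 XOR 25 = 17 ≥ 8 — no move.
  5: 5 XOR 25 = 28 ≥ 5 — no move.
  16: 16 XOR 25 = 9 < 16 — winning move (to 9).
  4: 4 XOR 25 = 29 ≥ 4 — no move.
That gives 1 winning move.

1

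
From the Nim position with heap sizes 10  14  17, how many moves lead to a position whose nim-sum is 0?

1

Bitwise XOR of the heap sizes:
  01010  (10)
  01110  (14)
  10001  (17)
  -----
  10101  (21)
The overall nim-sum is X = 21. A heap of size p has a winning move iff p XOR X < p (reduce it to p XOR X).
  10: 10 XOR 21 = 31 ≥ 10 — no move.
  14: 14 XOR 21 = 27 ≥ 14 — no move.
  17: 17 XOR 21 = 4 < 17 — winning move (to 4).
That gives 1 winning move.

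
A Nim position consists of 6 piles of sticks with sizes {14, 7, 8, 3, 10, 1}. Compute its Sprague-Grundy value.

9

Bitwise XOR of the heap sizes:
  1110  (14)
  0111  (7)
  1000  (8)
  0011  (3)
  1010  (10)
  0001  (1)
  ----
  1001  (9)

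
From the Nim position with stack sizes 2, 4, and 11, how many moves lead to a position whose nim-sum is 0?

1

Nim-sum: 2 ^ 4 ^ 11 = 13.
The overall nim-sum is X = 13. A stack of size p has a winning move iff p XOR X < p (reduce it to p XOR X).
  2: 2 XOR 13 = 15 ≥ 2 — no move.
  4: 4 XOR 13 = 9 ≥ 4 — no move.
  11: 11 XOR 13 = 6 < 11 — winning move (to 6).
That gives 1 winning move.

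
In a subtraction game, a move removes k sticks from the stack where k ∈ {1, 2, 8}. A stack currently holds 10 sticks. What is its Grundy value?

1

Compute g(0), g(1), … for moves {1, 2, 8}:
g(0) = mex{} = 0
g(1) = mex{0} = 1
g(2) = mex{0,1} = 2
g(3) = mex{1,2} = 0
g(4) = mex{0,2} = 1
g(5) = mex{0,1} = 2
g(6) = mex{1,2} = 0
g(7) = mex{0,2} = 1
g(8) = mex{0,1} = 2
g(9) = mex{1,2} = 0
g(10) = mex{0,2} = 1
So g(10) = 1.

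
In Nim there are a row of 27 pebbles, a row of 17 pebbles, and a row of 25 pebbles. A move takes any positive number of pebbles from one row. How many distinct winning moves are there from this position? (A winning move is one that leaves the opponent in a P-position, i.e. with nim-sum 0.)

Nim-sum: 27 XOR 17 XOR 25 = 19.
The overall nim-sum is X = 19. A row of size p has a winning move iff p XOR X < p (reduce it to p XOR X).
  27: 27 XOR 19 = 8 < 27 — winning move (to 8).
  17: 17 XOR 19 = 2 < 17 — winning move (to 2).
  25: 25 XOR 19 = 10 < 25 — winning move (to 10).
That gives 3 winning moves.

3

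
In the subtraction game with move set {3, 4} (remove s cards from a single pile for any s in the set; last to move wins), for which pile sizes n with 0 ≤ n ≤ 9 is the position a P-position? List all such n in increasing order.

0, 1, 2, 7, 8, 9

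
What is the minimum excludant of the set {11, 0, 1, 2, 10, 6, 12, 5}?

The values 0, 1, 2 are all present; 3 is the first non-negative integer missing from the set.

3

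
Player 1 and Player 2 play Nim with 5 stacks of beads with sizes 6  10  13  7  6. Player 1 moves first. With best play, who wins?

Player 2 wins

Compute the nim-sum pairwise:
6 XOR 10 = 12
12 XOR 13 = 1
1 XOR 7 = 6
6 XOR 6 = 0
The nim-sum is 0, so this is a P-position: the player to move is in a losing position under optimal play; Player 1 is about to move from it and so loses — Player 2 wins.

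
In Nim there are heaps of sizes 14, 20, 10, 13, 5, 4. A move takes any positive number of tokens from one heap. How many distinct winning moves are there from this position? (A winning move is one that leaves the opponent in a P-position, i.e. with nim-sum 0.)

1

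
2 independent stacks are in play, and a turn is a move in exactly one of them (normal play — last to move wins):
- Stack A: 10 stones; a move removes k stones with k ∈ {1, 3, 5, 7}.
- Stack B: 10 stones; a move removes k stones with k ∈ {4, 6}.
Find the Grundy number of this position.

Build the Grundy sequence for stack A with g(k) = mex{g(k−s) : s ∈ {1, 3, 5, 7}, s ≤ k}:
g(0) = mex{} = 0
g(1) = mex{0} = 1
g(2) = mex{1} = 0
g(3) = mex{0} = 1
g(4) = mex{1} = 0
g(5) = mex{0} = 1
g(6) = mex{1} = 0
g(7) = mex{0} = 1
g(8) = mex{1} = 0
g(9) = mex{0} = 1
g(10) = mex{1} = 0
So g(10) = 0.
Grundy values for stack B (subtraction set {4, 6}):
g(0) = mex{} = 0
g(1) = mex{} = 0
g(2) = mex{} = 0
g(3) = mex{} = 0
g(4) = mex{0} = 1
g(5) = mex{0} = 1
g(6) = mex{0} = 1
g(7) = mex{0} = 1
g(8) = mex{0,1} = 2
g(9) = mex{0,1} = 2
g(10) = mex{1} = 0
So g(10) = 0.
The value of a disjunctive sum is the nim-sum of the parts.
Combined value = 0 XOR 0 = 0.

0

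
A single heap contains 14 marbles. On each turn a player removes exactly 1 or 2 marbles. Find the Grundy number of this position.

2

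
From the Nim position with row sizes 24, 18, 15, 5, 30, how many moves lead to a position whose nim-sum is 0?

Nim-sum: 24 ⊕ 18 ⊕ 15 ⊕ 5 ⊕ 30 = 30.
The overall nim-sum is X = 30. A row of size p has a winning move iff p XOR X < p (reduce it to p XOR X).
  24: 24 XOR 30 = 6 < 24 — winning move (to 6).
  18: 18 XOR 30 = 12 < 18 — winning move (to 12).
  15: 15 XOR 30 = 17 ≥ 15 — no move.
  5: 5 XOR 30 = 27 ≥ 5 — no move.
  30: 30 XOR 30 = 0 < 30 — winning move (to 0).
That gives 3 winning moves.

3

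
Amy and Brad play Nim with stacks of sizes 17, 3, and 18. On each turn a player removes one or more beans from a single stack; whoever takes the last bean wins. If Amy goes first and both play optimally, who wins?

Nim-sum: 17 XOR 3 XOR 18 = 0.
The nim-sum is 0, so this is a P-position: the player to move is in a losing position under optimal play; Amy is about to move from it and so loses — Brad wins.

Brad wins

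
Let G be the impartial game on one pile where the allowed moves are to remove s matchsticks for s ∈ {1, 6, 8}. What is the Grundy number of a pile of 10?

1

Compute g(0), g(1), … for moves {1, 6, 8}:
k:     0  1  2  3  4  5  6  7  8  9 10
g(k):  0  1  0  1  0  1  2  0  1  0  1
So g(10) = 1.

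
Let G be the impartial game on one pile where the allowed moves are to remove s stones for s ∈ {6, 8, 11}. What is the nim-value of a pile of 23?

1

Compute g(0), g(1), … for moves {6, 8, 11}:
k:     0  1  2  3  4  5  6  7  8  9 10 11 12 13 14 15 16 17 18 19 20 21 22 23
g(k):  0  0  0  0  0  0  1  1  1  1  1  1  2  2  2  2  2  0  0  0  0  0  0  1
So g(23) = 1.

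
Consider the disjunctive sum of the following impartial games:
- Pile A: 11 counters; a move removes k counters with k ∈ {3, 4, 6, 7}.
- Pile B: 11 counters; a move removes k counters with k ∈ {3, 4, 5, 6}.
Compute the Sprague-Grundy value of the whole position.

0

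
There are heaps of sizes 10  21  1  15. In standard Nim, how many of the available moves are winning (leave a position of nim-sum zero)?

1

Bitwise XOR of the heap sizes:
  01010  (10)
  10101  (21)
  00001  (1)
  01111  (15)
  -----
  10001  (17)
The overall nim-sum is X = 17. A heap of size p has a winning move iff p XOR X < p (reduce it to p XOR X).
  10: 10 XOR 17 = 27 ≥ 10 — no move.
  21: 21 XOR 17 = 4 < 21 — winning move (to 4).
  1: 1 XOR 17 = 16 ≥ 1 — no move.
  15: 15 XOR 17 = 30 ≥ 15 — no move.
That gives 1 winning move.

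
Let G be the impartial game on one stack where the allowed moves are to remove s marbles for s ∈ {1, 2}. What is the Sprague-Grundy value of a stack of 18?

Grundy values for subtraction set {1, 2}:
k:     0  1  2  3  4  5  6  7  8  9 10 11 12 13 14 15 16 17 18
g(k):  0  1  2  0  1  2  0  1  2  0  1  2  0  1  2  0  1  2  0
So g(18) = 0.

0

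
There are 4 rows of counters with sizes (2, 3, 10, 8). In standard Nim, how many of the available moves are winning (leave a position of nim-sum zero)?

3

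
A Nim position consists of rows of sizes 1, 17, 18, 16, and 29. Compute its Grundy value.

Nim-sum: 1 XOR 17 XOR 18 XOR 16 XOR 29 = 15.

15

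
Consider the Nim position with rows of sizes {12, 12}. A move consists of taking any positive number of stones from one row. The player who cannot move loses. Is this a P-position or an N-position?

P-position

Compute the nim-sum pairwise:
12 ⊕ 12 = 0
The nim-sum is 0, so this is a P-position: the player to move is in a losing position under optimal play.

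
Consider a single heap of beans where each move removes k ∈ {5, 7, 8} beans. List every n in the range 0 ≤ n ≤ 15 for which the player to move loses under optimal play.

0, 1, 2, 3, 4, 13, 14, 15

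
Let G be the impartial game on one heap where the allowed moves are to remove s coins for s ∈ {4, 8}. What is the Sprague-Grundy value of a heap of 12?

Compute g(0), g(1), … for moves {4, 8}:
k:     0  1  2  3  4  5  6  7  8  9 10 11 12
g(k):  0  0  0  0  1  1  1  1  2  2  2  2  0
So g(12) = 0.

0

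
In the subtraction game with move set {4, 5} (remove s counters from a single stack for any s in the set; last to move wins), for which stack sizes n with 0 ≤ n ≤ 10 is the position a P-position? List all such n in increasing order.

0, 1, 2, 3, 9, 10

Compute g(0), g(1), … for moves {4, 5}:
g(0) = mex{} = 0
g(1) = mex{} = 0
g(2) = mex{} = 0
g(3) = mex{} = 0
g(4) = mex{0} = 1
g(5) = mex{0} = 1
g(6) = mex{0} = 1
g(7) = mex{0} = 1
g(8) = mex{0,1} = 2
g(9) = mex{1} = 0
g(10) = mex{1} = 0
The P-positions (g = 0) in 0..10 are 0, 1, 2, 3, 9, 10.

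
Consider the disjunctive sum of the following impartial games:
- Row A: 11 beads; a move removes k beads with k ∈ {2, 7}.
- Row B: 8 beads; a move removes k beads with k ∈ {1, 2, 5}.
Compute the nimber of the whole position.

For row A, compute g(0), g(1), … with moves {2, 7}:
k:     0  1  2  3  4  5  6  7  8  9 10 11
g(k):  0  0  1  1  0  0  1  1  2  0  0  1
So g(11) = 1.
Build the Grundy sequence for row B with g(k) = mex{g(k−s) : s ∈ {1, 2, 5}, s ≤ k}:
g(0) = mex{} = 0
g(1) = mex{0} = 1
g(2) = mex{0,1} = 2
g(3) = mex{1,2} = 0
g(4) = mex{0,2} = 1
g(5) = mex{0,1} = 2
g(6) = mex{1,2} = 0
g(7) = mex{0,2} = 1
g(8) = mex{0,1} = 2
So g(8) = 2.
The value of a disjunctive sum is the nim-sum of the parts.
Combined value = 1 XOR 2 = 3.

3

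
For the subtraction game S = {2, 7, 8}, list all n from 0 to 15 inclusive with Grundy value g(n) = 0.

0, 1, 4, 5, 10, 14, 15

Build the Grundy sequence with g(k) = mex{g(k−s) : s ∈ {2, 7, 8}, s ≤ k}:
k:     0  1  2  3  4  5  6  7  8  9 10 11 12 13 14 15
g(k):  0  0  1  1  0  0  1  1  2  2  0  3  1  2  0  0
The P-positions (g = 0) in 0..15 are 0, 1, 4, 5, 10, 14, 15.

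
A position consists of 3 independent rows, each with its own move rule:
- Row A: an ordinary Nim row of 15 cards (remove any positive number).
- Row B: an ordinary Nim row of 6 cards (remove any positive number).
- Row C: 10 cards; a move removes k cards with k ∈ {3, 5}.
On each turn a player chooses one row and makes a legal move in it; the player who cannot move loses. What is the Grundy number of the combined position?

9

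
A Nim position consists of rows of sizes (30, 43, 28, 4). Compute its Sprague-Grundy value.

Compute the nim-sum pairwise:
30 ^ 43 = 53
53 ^ 28 = 41
41 ^ 4 = 45

45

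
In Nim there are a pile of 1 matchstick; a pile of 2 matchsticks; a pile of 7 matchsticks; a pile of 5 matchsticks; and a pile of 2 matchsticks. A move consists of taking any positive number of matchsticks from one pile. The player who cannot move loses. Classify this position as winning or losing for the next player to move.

Winning position

Compute the nim-sum pairwise:
1 XOR 2 = 3
3 XOR 7 = 4
4 XOR 5 = 1
1 XOR 2 = 3
The nim-sum is 3 ≠ 0, so this is an N-position: the player to move can win.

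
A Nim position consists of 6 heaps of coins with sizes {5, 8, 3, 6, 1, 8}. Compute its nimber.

1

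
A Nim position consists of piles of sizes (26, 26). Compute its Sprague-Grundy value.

Write each in binary and XOR column by column:
  11010  (26)
  11010  (26)
  -----
  00000  (0)

0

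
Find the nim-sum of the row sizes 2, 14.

Bitwise XOR of the heap sizes:
  0010  (2)
  1110  (14)
  ----
  1100  (12)

12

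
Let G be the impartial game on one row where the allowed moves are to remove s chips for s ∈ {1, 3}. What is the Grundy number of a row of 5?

1

Build the Grundy sequence with g(k) = mex{g(k−s) : s ∈ {1, 3}, s ≤ k}:
g(0) = mex{} = 0
g(1) = mex{0} = 1
g(2) = mex{1} = 0
g(3) = mex{0} = 1
g(4) = mex{1} = 0
g(5) = mex{0} = 1
So g(5) = 1.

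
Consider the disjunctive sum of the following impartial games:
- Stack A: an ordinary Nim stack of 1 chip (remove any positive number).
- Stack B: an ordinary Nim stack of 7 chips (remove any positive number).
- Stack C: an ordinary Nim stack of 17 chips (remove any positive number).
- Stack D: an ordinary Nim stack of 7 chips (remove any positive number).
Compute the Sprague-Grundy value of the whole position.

16

Stack A is a plain Nim stack of size 1, so its Grundy value is 1.
Stack B is a plain Nim stack of size 7, so its Grundy value is 7.
Stack C is a plain Nim stack of size 17, so its Grundy value is 17.
Stack D is a plain Nim stack of size 7, so its Grundy value is 7.
The value of a disjunctive sum is the nim-sum of the parts.
Combined value = 1 ⊕ 7 ⊕ 17 ⊕ 7 = 16.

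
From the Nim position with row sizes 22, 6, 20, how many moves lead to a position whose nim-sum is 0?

3

Compute the nim-sum pairwise:
22 ^ 6 = 16
16 ^ 20 = 4
The overall nim-sum is X = 4. A row of size p has a winning move iff p XOR X < p (reduce it to p XOR X).
  22: 22 XOR 4 = 18 < 22 — winning move (to 18).
  6: 6 XOR 4 = 2 < 6 — winning move (to 2).
  20: 20 XOR 4 = 16 < 20 — winning move (to 16).
That gives 3 winning moves.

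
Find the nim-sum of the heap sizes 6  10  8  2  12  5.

Nim-sum: 6 ⊕ 10 ⊕ 8 ⊕ 2 ⊕ 12 ⊕ 5 = 15.

15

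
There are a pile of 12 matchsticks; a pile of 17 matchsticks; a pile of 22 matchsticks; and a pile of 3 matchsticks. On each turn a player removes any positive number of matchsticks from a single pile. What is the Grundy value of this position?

8

Nim-sum: 12 ⊕ 17 ⊕ 22 ⊕ 3 = 8.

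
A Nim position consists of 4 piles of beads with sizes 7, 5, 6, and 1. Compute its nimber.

5

Compute the nim-sum pairwise:
7 ^ 5 = 2
2 ^ 6 = 4
4 ^ 1 = 5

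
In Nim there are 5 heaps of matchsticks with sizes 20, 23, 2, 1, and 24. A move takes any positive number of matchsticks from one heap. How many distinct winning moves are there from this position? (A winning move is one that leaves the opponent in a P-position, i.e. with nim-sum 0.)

3

Write each in binary and XOR column by column:
  10100  (20)
  10111  (23)
  00010  (2)
  00001  (1)
  11000  (24)
  -----
  11000  (24)
The overall nim-sum is X = 24. A heap of size p has a winning move iff p XOR X < p (reduce it to p XOR X).
  20: 20 XOR 24 = 12 < 20 — winning move (to 12).
  23: 23 XOR 24 = 15 < 23 — winning move (to 15).
  2: 2 XOR 24 = 26 ≥ 2 — no move.
  1: 1 XOR 24 = 25 ≥ 1 — no move.
  24: 24 XOR 24 = 0 < 24 — winning move (to 0).
That gives 3 winning moves.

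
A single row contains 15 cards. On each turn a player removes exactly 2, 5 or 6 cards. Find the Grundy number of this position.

Grundy values for subtraction set {2, 5, 6}:
k:     0  1  2  3  4  5  6  7  8  9 10 11 12 13 14 15
g(k):  0  0  1  1  0  2  1  3  0  2  1  0  0  1  1  0
So g(15) = 0.

0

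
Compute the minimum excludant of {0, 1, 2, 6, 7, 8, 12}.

The values 0, 1, 2 are all present; 3 is the first non-negative integer missing from the set.

3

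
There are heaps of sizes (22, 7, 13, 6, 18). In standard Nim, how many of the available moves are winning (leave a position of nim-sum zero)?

Bitwise XOR of the heap sizes:
  10110  (22)
  00111  (7)
  01101  (13)
  00110  (6)
  10010  (18)
  -----
  01000  (8)
The overall nim-sum is X = 8. A heap of size p has a winning move iff p XOR X < p (reduce it to p XOR X).
  22: 22 XOR 8 = 30 ≥ 22 — no move.
  7: 7 XOR 8 = 15 ≥ 7 — no move.
  13: 13 XOR 8 = 5 < 13 — winning move (to 5).
  6: 6 XOR 8 = 14 ≥ 6 — no move.
  18: 18 XOR 8 = 26 ≥ 18 — no move.
That gives 1 winning move.

1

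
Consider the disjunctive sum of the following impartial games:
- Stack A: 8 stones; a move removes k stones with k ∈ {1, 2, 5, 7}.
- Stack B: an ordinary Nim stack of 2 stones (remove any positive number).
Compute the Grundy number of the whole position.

0

Grundy values for stack A (subtraction set {1, 2, 5, 7}):
k:     0  1  2  3  4  5  6  7  8
g(k):  0  1  2  0  1  2  0  1  2
So g(8) = 2.
Stack B is a plain Nim stack of size 2, so its Grundy value is 2.
The value of a disjunctive sum is the nim-sum of the parts.
Combined value = 2 ⊕ 2 = 0.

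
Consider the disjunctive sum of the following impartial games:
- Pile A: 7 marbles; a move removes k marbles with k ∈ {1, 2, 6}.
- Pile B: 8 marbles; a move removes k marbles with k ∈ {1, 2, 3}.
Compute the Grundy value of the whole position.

0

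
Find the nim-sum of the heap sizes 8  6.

Nim-sum: 8 XOR 6 = 14.

14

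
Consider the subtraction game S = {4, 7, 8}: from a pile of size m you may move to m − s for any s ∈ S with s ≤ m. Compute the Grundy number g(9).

2

Compute g(0), g(1), … for moves {4, 7, 8}:
g(0) = mex{} = 0
g(1) = mex{} = 0
g(2) = mex{} = 0
g(3) = mex{} = 0
g(4) = mex{0} = 1
g(5) = mex{0} = 1
g(6) = mex{0} = 1
g(7) = mex{0} = 1
g(8) = mex{0,1} = 2
g(9) = mex{0,1} = 2
So g(9) = 2.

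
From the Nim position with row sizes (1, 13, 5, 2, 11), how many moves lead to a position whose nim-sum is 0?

0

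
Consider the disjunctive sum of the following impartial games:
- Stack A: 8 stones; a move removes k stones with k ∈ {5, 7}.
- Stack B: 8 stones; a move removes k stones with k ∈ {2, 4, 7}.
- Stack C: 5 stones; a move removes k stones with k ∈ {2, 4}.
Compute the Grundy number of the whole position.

2

Build the Grundy sequence for stack A with g(k) = mex{g(k−s) : s ∈ {5, 7}, s ≤ k}:
g(0) = mex{} = 0
g(1) = mex{} = 0
g(2) = mex{} = 0
g(3) = mex{} = 0
g(4) = mex{} = 0
g(5) = mex{0} = 1
g(6) = mex{0} = 1
g(7) = mex{0} = 1
g(8) = mex{0} = 1
So g(8) = 1.
For stack B, compute g(0), g(1), … with moves {2, 4, 7}:
g(0) = mex{} = 0
g(1) = mex{} = 0
g(2) = mex{0} = 1
g(3) = mex{0} = 1
g(4) = mex{0,1} = 2
g(5) = mex{0,1} = 2
g(6) = mex{1,2} = 0
g(7) = mex{0,1,2} = 3
g(8) = mex{0,2} = 1
So g(8) = 1.
Build the Grundy sequence for stack C with g(k) = mex{g(k−s) : s ∈ {2, 4}, s ≤ k}:
g(0) = mex{} = 0
g(1) = mex{} = 0
g(2) = mex{0} = 1
g(3) = mex{0} = 1
g(4) = mex{0,1} = 2
g(5) = mex{0,1} = 2
So g(5) = 2.
The value of a disjunctive sum is the nim-sum of the parts.
Combined value = 1 ⊕ 1 ⊕ 2 = 2.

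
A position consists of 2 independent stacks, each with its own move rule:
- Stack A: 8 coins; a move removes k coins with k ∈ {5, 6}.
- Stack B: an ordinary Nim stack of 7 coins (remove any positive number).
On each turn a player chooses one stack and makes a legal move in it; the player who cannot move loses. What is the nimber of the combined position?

Build the Grundy sequence for stack A with g(k) = mex{g(k−s) : s ∈ {5, 6}, s ≤ k}:
g(0) = mex{} = 0
g(1) = mex{} = 0
g(2) = mex{} = 0
g(3) = mex{} = 0
g(4) = mex{} = 0
g(5) = mex{0} = 1
g(6) = mex{0} = 1
g(7) = mex{0} = 1
g(8) = mex{0} = 1
So g(8) = 1.
Stack B is a plain Nim stack of size 7, so its Grundy value is 7.
By the Sprague-Grundy theorem, the Grundy value of a sum of independent games is the XOR of the component values.
Combined value = 1 XOR 7 = 6.

6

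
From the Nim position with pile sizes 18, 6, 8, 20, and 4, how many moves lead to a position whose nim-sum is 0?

Nim-sum: 18 ⊕ 6 ⊕ 8 ⊕ 20 ⊕ 4 = 12.
The overall nim-sum is X = 12. A pile of size p has a winning move iff p XOR X < p (reduce it to p XOR X).
  18: 18 XOR 12 = 30 ≥ 18 — no move.
  6: 6 XOR 12 = 10 ≥ 6 — no move.
  8: 8 XOR 12 = 4 < 8 — winning move (to 4).
  20: 20 XOR 12 = 24 ≥ 20 — no move.
  4: 4 XOR 12 = 8 ≥ 4 — no move.
That gives 1 winning move.

1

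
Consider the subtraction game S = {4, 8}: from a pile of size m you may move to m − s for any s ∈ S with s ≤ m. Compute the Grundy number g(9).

2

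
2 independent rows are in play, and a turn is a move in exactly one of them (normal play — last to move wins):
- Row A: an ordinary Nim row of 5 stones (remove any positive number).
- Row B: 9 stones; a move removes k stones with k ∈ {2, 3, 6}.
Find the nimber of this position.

5

Row A is a plain Nim row of size 5, so its Grundy value is 5.
For row B, compute g(0), g(1), … with moves {2, 3, 6}:
k:     0  1  2  3  4  5  6  7  8  9
g(k):  0  0  1  1  2  0  3  1  2  0
So g(9) = 0.
The value of a disjunctive sum is the nim-sum of the parts.
Combined value = 5 ⊕ 0 = 5.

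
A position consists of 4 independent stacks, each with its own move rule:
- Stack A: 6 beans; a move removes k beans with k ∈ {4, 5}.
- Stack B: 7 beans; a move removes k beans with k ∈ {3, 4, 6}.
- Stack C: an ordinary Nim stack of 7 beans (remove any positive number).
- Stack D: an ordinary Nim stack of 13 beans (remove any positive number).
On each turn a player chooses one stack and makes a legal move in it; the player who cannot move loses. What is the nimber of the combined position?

For stack A, compute g(0), g(1), … with moves {4, 5}:
k:     0  1  2  3  4  5  6
g(k):  0  0  0  0  1  1  1
So g(6) = 1.
For stack B, compute g(0), g(1), … with moves {3, 4, 6}:
k:     0  1  2  3  4  5  6  7
g(k):  0  0  0  1  1  1  2  2
So g(7) = 2.
Stack C is a plain Nim stack of size 7, so its Grundy value is 7.
Stack D is a plain Nim stack of size 13, so its Grundy value is 13.
By the Sprague-Grundy theorem, the Grundy value of a sum of independent games is the XOR of the component values.
Combined value = 1 XOR 2 XOR 7 XOR 13 = 9.

9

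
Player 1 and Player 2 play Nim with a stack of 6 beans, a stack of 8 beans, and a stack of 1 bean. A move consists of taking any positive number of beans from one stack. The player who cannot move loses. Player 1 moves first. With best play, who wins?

Player 1 wins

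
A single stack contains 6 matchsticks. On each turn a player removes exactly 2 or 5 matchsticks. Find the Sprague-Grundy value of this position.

Build the Grundy sequence with g(k) = mex{g(k−s) : s ∈ {2, 5}, s ≤ k}:
k:     0  1  2  3  4  5  6
g(k):  0  0  1  1  0  2  1
So g(6) = 1.

1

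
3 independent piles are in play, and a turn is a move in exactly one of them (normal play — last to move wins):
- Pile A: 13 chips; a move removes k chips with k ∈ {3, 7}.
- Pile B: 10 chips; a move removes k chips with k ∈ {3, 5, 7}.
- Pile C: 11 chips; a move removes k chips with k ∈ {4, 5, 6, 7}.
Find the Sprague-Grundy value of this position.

Grundy values for pile A (subtraction set {3, 7}):
g(0) = mex{} = 0
g(1) = mex{} = 0
g(2) = mex{} = 0
g(3) = mex{0} = 1
g(4) = mex{0} = 1
g(5) = mex{0} = 1
g(6) = mex{1} = 0
g(7) = mex{0,1} = 2
g(8) = mex{0,1} = 2
g(9) = mex{0} = 1
g(10) = mex{1,2} = 0
g(11) = mex{1,2} = 0
g(12) = mex{1} = 0
g(13) = mex{0} = 1
So g(13) = 1.
For pile B, compute g(0), g(1), … with moves {3, 5, 7}:
g(0) = mex{} = 0
g(1) = mex{} = 0
g(2) = mex{} = 0
g(3) = mex{0} = 1
g(4) = mex{0} = 1
g(5) = mex{0} = 1
g(6) = mex{0,1} = 2
g(7) = mex{0,1} = 2
g(8) = mex{0,1} = 2
g(9) = mex{0,1,2} = 3
g(10) = mex{1,2} = 0
So g(10) = 0.
For pile C, compute g(0), g(1), … with moves {4, 5, 6, 7}:
g(0) = mex{} = 0
g(1) = mex{} = 0
g(2) = mex{} = 0
g(3) = mex{} = 0
g(4) = mex{0} = 1
g(5) = mex{0} = 1
g(6) = mex{0} = 1
g(7) = mex{0} = 1
g(8) = mex{0,1} = 2
g(9) = mex{0,1} = 2
g(10) = mex{0,1} = 2
g(11) = mex{1} = 0
So g(11) = 0.
By the Sprague-Grundy theorem, the Grundy value of a sum of independent games is the XOR of the component values.
Combined value = 1 XOR 0 XOR 0 = 1.

1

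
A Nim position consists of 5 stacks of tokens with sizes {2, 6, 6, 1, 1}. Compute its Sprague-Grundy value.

2

Bitwise XOR of the heap sizes:
  010  (2)
  110  (6)
  110  (6)
  001  (1)
  001  (1)
  ---
  010  (2)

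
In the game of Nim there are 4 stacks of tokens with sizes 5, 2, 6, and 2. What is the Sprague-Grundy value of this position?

Nim-sum: 5 XOR 2 XOR 6 XOR 2 = 3.

3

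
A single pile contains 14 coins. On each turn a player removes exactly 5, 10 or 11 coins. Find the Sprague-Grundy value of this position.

Build the Grundy sequence with g(k) = mex{g(k−s) : s ∈ {5, 10, 11}, s ≤ k}:
g(0) = mex{} = 0
g(1) = mex{} = 0
g(2) = mex{} = 0
g(3) = mex{} = 0
g(4) = mex{} = 0
g(5) = mex{0} = 1
g(6) = mex{0} = 1
g(7) = mex{0} = 1
g(8) = mex{0} = 1
g(9) = mex{0} = 1
g(10) = mex{0,1} = 2
g(11) = mex{0,1} = 2
g(12) = mex{0,1} = 2
g(13) = mex{0,1} = 2
g(14) = mex{0,1} = 2
So g(14) = 2.

2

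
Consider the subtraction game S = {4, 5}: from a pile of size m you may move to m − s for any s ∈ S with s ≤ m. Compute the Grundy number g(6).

1

Build the Grundy sequence with g(k) = mex{g(k−s) : s ∈ {4, 5}, s ≤ k}:
k:     0  1  2  3  4  5  6
g(k):  0  0  0  0  1  1  1
So g(6) = 1.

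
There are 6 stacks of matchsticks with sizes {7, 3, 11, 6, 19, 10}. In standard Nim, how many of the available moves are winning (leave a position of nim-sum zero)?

Compute the nim-sum pairwise:
7 XOR 3 = 4
4 XOR 11 = 15
15 XOR 6 = 9
9 XOR 19 = 26
26 XOR 10 = 16
The overall nim-sum is X = 16. A stack of size p has a winning move iff p XOR X < p (reduce it to p XOR X).
  7: 7 XOR 16 = 23 ≥ 7 — no move.
  3: 3 XOR 16 = 19 ≥ 3 — no move.
  11: 11 XOR 16 = 27 ≥ 11 — no move.
  6: 6 XOR 16 = 22 ≥ 6 — no move.
  19: 19 XOR 16 = 3 < 19 — winning move (to 3).
  10: 10 XOR 16 = 26 ≥ 10 — no move.
That gives 1 winning move.

1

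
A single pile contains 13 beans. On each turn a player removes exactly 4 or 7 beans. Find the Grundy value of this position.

Build the Grundy sequence with g(k) = mex{g(k−s) : s ∈ {4, 7}, s ≤ k}:
k:     0  1  2  3  4  5  6  7  8  9 10 11 12 13
g(k):  0  0  0  0  1  1  1  1  2  2  2  0  0  0
So g(13) = 0.

0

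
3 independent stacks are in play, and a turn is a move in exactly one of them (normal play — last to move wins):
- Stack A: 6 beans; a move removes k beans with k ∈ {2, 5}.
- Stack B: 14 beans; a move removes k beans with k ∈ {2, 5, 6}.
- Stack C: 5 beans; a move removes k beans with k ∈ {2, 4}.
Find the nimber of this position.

2

Grundy values for stack A (subtraction set {2, 5}):
k:     0  1  2  3  4  5  6
g(k):  0  0  1  1  0  2  1
So g(6) = 1.
Build the Grundy sequence for stack B with g(k) = mex{g(k−s) : s ∈ {2, 5, 6}, s ≤ k}:
k:     0  1  2  3  4  5  6  7  8  9 10 11 12 13 14
g(k):  0  0  1  1  0  2  1  3  0  2  1  0  0  1  1
So g(14) = 1.
For stack C, compute g(0), g(1), … with moves {2, 4}:
k:     0  1  2  3  4  5
g(k):  0  0  1  1  2  2
So g(5) = 2.
By the Sprague-Grundy theorem, the Grundy value of a sum of independent games is the XOR of the component values.
Combined value = 1 XOR 1 XOR 2 = 2.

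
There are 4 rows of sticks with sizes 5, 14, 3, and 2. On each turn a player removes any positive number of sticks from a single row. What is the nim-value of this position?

Compute the nim-sum pairwise:
5 XOR 14 = 11
11 XOR 3 = 8
8 XOR 2 = 10

10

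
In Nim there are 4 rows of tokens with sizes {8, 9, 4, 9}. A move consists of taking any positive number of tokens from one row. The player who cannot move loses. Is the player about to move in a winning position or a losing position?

Bitwise XOR of the heap sizes:
  1000  (8)
  1001  (9)
  0100  (4)
  1001  (9)
  ----
  1100  (12)
The nim-sum is 12 ≠ 0, so this is an N-position: the player to move can win.

Winning position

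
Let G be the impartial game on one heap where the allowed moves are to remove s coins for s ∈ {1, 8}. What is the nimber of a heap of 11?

Compute g(0), g(1), … for moves {1, 8}:
k:     0  1  2  3  4  5  6  7  8  9 10 11
g(k):  0  1  0  1  0  1  0  1  2  0  1  0
So g(11) = 0.

0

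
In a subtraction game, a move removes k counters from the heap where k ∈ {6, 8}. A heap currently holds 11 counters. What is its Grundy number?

1

Build the Grundy sequence with g(k) = mex{g(k−s) : s ∈ {6, 8}, s ≤ k}:
g(0) = mex{} = 0
g(1) = mex{} = 0
g(2) = mex{} = 0
g(3) = mex{} = 0
g(4) = mex{} = 0
g(5) = mex{} = 0
g(6) = mex{0} = 1
g(7) = mex{0} = 1
g(8) = mex{0} = 1
g(9) = mex{0} = 1
g(10) = mex{0} = 1
g(11) = mex{0} = 1
So g(11) = 1.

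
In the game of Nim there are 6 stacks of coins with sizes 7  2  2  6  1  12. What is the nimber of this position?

12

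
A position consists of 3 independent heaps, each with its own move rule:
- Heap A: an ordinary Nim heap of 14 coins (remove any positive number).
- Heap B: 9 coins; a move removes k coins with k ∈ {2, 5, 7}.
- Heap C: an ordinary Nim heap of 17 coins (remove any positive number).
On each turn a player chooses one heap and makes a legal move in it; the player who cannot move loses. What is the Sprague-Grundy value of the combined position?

29

Heap A is a plain Nim heap of size 14, so its Grundy value is 14.
Grundy values for heap B (subtraction set {2, 5, 7}):
g(0) = mex{} = 0
g(1) = mex{} = 0
g(2) = mex{0} = 1
g(3) = mex{0} = 1
g(4) = mex{1} = 0
g(5) = mex{0,1} = 2
g(6) = mex{0} = 1
g(7) = mex{0,1,2} = 3
g(8) = mex{0,1} = 2
g(9) = mex{0,1,3} = 2
So g(9) = 2.
Heap C is a plain Nim heap of size 17, so its Grundy value is 17.
By the Sprague-Grundy theorem, the Grundy value of a sum of independent games is the XOR of the component values.
Combined value = 14 ⊕ 2 ⊕ 17 = 29.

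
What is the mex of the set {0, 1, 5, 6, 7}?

2

The values 0, 1 are all present; 2 is the first non-negative integer missing from the set.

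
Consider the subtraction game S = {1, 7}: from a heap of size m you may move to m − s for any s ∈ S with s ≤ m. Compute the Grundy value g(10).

0

Build the Grundy sequence with g(k) = mex{g(k−s) : s ∈ {1, 7}, s ≤ k}:
k:     0  1  2  3  4  5  6  7  8  9 10
g(k):  0  1  0  1  0  1  0  1  0  1  0
So g(10) = 0.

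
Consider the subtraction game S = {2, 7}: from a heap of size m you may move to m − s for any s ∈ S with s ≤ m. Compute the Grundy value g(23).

Build the Grundy sequence with g(k) = mex{g(k−s) : s ∈ {2, 7}, s ≤ k}:
k:     0  1  2  3  4  5  6  7  8  9 10 11 12 13 14 15 16 17 18 19 20 21 22 23
g(k):  0  0  1  1  0  0  1  1  2  0  0  1  1  0  0  1  1  2  0  0  1  1  0  0
So g(23) = 0.

0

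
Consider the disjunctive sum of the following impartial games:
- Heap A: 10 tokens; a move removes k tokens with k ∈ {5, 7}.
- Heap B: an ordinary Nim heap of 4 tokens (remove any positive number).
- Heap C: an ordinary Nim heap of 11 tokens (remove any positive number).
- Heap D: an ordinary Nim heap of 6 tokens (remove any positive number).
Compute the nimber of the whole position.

Build the Grundy sequence for heap A with g(k) = mex{g(k−s) : s ∈ {5, 7}, s ≤ k}:
k:     0  1  2  3  4  5  6  7  8  9 10
g(k):  0  0  0  0  0  1  1  1  1  1  2
So g(10) = 2.
Heap B is a plain Nim heap of size 4, so its Grundy value is 4.
Heap C is a plain Nim heap of size 11, so its Grundy value is 11.
Heap D is a plain Nim heap of size 6, so its Grundy value is 6.
The value of a disjunctive sum is the nim-sum of the parts.
Combined value = 2 ⊕ 4 ⊕ 11 ⊕ 6 = 11.

11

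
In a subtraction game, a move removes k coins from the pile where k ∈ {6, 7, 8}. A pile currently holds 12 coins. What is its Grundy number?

2

Grundy values for subtraction set {6, 7, 8}:
g(0) = mex{} = 0
g(1) = mex{} = 0
g(2) = mex{} = 0
g(3) = mex{} = 0
g(4) = mex{} = 0
g(5) = mex{} = 0
g(6) = mex{0} = 1
g(7) = mex{0} = 1
g(8) = mex{0} = 1
g(9) = mex{0} = 1
g(10) = mex{0} = 1
g(11) = mex{0} = 1
g(12) = mex{0,1} = 2
So g(12) = 2.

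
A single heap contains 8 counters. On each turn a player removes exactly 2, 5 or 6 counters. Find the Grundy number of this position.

0

Compute g(0), g(1), … for moves {2, 5, 6}:
k:     0  1  2  3  4  5  6  7  8
g(k):  0  0  1  1  0  2  1  3  0
So g(8) = 0.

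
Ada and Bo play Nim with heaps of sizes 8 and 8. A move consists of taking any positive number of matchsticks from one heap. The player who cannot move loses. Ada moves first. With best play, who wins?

Compute the nim-sum pairwise:
8 ^ 8 = 0
The nim-sum is 0, so this is a P-position: the player to move is in a losing position under optimal play; Ada is about to move from it and so loses — Bo wins.

Bo wins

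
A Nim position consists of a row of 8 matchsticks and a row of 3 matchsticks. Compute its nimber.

11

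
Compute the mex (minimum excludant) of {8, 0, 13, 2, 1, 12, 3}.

The values 0, 1, 2, 3 are all present; 4 is the first non-negative integer missing from the set.

4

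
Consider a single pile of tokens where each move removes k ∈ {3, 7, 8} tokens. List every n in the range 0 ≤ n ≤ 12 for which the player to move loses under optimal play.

0, 1, 2, 6, 11, 12

Compute g(0), g(1), … for moves {3, 7, 8}:
g(0) = mex{} = 0
g(1) = mex{} = 0
g(2) = mex{} = 0
g(3) = mex{0} = 1
g(4) = mex{0} = 1
g(5) = mex{0} = 1
g(6) = mex{1} = 0
g(7) = mex{0,1} = 2
g(8) = mex{0,1} = 2
g(9) = mex{0} = 1
g(10) = mex{0,1,2} = 3
g(11) = mex{1,2} = 0
g(12) = mex{1} = 0
The P-positions (g = 0) in 0..12 are 0, 1, 2, 6, 11, 12.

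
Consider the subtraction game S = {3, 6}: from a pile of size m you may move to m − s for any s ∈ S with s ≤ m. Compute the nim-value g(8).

2

Grundy values for subtraction set {3, 6}:
g(0) = mex{} = 0
g(1) = mex{} = 0
g(2) = mex{} = 0
g(3) = mex{0} = 1
g(4) = mex{0} = 1
g(5) = mex{0} = 1
g(6) = mex{0,1} = 2
g(7) = mex{0,1} = 2
g(8) = mex{0,1} = 2
So g(8) = 2.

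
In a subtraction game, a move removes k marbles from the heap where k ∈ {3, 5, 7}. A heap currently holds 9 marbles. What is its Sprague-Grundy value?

3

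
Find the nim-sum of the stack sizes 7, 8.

15

Compute the nim-sum pairwise:
7 XOR 8 = 15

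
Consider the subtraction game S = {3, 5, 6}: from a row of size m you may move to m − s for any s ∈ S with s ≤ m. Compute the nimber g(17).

Build the Grundy sequence with g(k) = mex{g(k−s) : s ∈ {3, 5, 6}, s ≤ k}:
k:     0  1  2  3  4  5  6  7  8  9 10 11 12 13 14 15 16 17
g(k):  0  0  0  1  1  1  2  2  2  0  0  0  1  1  1  2  2  2
So g(17) = 2.

2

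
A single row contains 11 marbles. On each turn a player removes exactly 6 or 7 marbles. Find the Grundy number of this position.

Build the Grundy sequence with g(k) = mex{g(k−s) : s ∈ {6, 7}, s ≤ k}:
g(0) = mex{} = 0
g(1) = mex{} = 0
g(2) = mex{} = 0
g(3) = mex{} = 0
g(4) = mex{} = 0
g(5) = mex{} = 0
g(6) = mex{0} = 1
g(7) = mex{0} = 1
g(8) = mex{0} = 1
g(9) = mex{0} = 1
g(10) = mex{0} = 1
g(11) = mex{0} = 1
So g(11) = 1.

1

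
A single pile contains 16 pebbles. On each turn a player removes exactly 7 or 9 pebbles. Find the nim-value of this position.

0

Grundy values for subtraction set {7, 9}:
k:     0  1  2  3  4  5  6  7  8  9 10 11 12 13 14 15 16
g(k):  0  0  0  0  0  0  0  1  1  1  1  1  1  1  2  2  0
So g(16) = 0.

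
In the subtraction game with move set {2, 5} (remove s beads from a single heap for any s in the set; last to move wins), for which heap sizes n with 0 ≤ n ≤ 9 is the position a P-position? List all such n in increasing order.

0, 1, 4, 7, 8

Build the Grundy sequence with g(k) = mex{g(k−s) : s ∈ {2, 5}, s ≤ k}:
g(0) = mex{} = 0
g(1) = mex{} = 0
g(2) = mex{0} = 1
g(3) = mex{0} = 1
g(4) = mex{1} = 0
g(5) = mex{0,1} = 2
g(6) = mex{0} = 1
g(7) = mex{1,2} = 0
g(8) = mex{1} = 0
g(9) = mex{0} = 1
The P-positions (g = 0) in 0..9 are 0, 1, 4, 7, 8.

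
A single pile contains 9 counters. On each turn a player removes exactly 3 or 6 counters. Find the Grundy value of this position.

Compute g(0), g(1), … for moves {3, 6}:
k:     0  1  2  3  4  5  6  7  8  9
g(k):  0  0  0  1  1  1  2  2  2  0
So g(9) = 0.

0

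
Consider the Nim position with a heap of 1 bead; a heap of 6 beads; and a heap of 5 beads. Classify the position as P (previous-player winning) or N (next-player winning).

N-position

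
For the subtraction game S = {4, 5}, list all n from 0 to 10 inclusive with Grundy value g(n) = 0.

0, 1, 2, 3, 9, 10

Build the Grundy sequence with g(k) = mex{g(k−s) : s ∈ {4, 5}, s ≤ k}:
k:     0  1  2  3  4  5  6  7  8  9 10
g(k):  0  0  0  0  1  1  1  1  2  0  0
The P-positions (g = 0) in 0..10 are 0, 1, 2, 3, 9, 10.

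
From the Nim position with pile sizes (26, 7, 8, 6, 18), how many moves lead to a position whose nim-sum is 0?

1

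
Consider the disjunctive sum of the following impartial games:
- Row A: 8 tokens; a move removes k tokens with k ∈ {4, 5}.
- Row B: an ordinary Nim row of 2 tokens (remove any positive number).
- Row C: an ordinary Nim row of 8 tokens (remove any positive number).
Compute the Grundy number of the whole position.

8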